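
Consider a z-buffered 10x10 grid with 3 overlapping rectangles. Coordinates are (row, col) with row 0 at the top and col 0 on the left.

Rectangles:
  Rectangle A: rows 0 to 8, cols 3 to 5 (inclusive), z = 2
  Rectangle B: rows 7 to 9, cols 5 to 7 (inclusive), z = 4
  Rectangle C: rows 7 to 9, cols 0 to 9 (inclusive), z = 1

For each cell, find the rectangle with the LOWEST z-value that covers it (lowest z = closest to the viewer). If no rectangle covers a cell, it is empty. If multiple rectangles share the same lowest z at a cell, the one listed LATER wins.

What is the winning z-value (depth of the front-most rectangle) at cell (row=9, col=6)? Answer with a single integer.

Check cell (9,6):
  A: rows 0-8 cols 3-5 -> outside (row miss)
  B: rows 7-9 cols 5-7 z=4 -> covers; best now B (z=4)
  C: rows 7-9 cols 0-9 z=1 -> covers; best now C (z=1)
Winner: C at z=1

Answer: 1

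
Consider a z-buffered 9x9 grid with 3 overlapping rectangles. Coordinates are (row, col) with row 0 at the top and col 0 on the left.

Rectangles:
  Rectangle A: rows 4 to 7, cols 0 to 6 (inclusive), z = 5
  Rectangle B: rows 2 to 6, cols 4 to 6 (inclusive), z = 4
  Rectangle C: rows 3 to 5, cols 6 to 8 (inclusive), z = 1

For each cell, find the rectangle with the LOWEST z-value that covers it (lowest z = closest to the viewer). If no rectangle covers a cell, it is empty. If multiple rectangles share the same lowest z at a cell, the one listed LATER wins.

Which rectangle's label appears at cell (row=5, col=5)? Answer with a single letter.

Check cell (5,5):
  A: rows 4-7 cols 0-6 z=5 -> covers; best now A (z=5)
  B: rows 2-6 cols 4-6 z=4 -> covers; best now B (z=4)
  C: rows 3-5 cols 6-8 -> outside (col miss)
Winner: B at z=4

Answer: B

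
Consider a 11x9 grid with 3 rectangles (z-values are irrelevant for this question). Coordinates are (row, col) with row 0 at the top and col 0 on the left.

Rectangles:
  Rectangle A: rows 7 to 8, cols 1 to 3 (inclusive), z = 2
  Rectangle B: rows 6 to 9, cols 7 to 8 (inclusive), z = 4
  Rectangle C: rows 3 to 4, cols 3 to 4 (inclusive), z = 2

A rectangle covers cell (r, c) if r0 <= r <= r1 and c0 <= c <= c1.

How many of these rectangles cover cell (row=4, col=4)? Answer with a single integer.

Answer: 1

Derivation:
Check cell (4,4):
  A: rows 7-8 cols 1-3 -> outside (row miss)
  B: rows 6-9 cols 7-8 -> outside (row miss)
  C: rows 3-4 cols 3-4 -> covers
Count covering = 1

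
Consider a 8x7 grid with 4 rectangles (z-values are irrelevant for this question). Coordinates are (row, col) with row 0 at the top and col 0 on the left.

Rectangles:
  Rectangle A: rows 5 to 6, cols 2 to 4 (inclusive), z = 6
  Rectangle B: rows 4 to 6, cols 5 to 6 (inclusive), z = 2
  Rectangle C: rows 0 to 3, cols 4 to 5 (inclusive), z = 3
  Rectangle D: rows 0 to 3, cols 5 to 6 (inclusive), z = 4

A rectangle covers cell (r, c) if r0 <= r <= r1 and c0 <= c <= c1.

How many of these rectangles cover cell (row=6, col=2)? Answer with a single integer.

Check cell (6,2):
  A: rows 5-6 cols 2-4 -> covers
  B: rows 4-6 cols 5-6 -> outside (col miss)
  C: rows 0-3 cols 4-5 -> outside (row miss)
  D: rows 0-3 cols 5-6 -> outside (row miss)
Count covering = 1

Answer: 1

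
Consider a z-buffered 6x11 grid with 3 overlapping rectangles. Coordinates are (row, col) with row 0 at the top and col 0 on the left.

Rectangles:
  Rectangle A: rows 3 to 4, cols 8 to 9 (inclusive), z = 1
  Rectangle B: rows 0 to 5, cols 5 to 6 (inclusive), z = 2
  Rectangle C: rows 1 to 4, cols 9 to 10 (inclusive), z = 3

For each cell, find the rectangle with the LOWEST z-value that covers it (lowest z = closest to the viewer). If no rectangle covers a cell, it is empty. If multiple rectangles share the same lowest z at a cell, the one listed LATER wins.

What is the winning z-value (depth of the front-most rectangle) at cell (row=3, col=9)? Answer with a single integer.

Check cell (3,9):
  A: rows 3-4 cols 8-9 z=1 -> covers; best now A (z=1)
  B: rows 0-5 cols 5-6 -> outside (col miss)
  C: rows 1-4 cols 9-10 z=3 -> covers; best now A (z=1)
Winner: A at z=1

Answer: 1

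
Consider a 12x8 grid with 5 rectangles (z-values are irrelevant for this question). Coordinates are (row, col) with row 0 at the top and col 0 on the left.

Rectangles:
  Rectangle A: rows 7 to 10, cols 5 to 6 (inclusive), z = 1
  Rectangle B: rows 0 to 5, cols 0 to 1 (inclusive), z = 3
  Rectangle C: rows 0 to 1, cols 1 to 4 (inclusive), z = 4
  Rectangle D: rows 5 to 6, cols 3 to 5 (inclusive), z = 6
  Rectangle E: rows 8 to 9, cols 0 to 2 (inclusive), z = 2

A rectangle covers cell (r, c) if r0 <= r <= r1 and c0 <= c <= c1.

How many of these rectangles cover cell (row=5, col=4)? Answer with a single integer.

Answer: 1

Derivation:
Check cell (5,4):
  A: rows 7-10 cols 5-6 -> outside (row miss)
  B: rows 0-5 cols 0-1 -> outside (col miss)
  C: rows 0-1 cols 1-4 -> outside (row miss)
  D: rows 5-6 cols 3-5 -> covers
  E: rows 8-9 cols 0-2 -> outside (row miss)
Count covering = 1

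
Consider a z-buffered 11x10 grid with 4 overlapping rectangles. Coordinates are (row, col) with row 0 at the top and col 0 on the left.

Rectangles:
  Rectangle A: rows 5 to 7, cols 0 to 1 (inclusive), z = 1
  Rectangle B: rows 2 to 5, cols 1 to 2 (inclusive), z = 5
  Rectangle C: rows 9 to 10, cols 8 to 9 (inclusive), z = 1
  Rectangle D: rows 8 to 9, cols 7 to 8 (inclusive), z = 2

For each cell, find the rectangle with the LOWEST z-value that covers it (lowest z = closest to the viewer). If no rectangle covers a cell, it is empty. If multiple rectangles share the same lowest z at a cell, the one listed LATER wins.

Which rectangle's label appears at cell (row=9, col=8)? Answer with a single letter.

Answer: C

Derivation:
Check cell (9,8):
  A: rows 5-7 cols 0-1 -> outside (row miss)
  B: rows 2-5 cols 1-2 -> outside (row miss)
  C: rows 9-10 cols 8-9 z=1 -> covers; best now C (z=1)
  D: rows 8-9 cols 7-8 z=2 -> covers; best now C (z=1)
Winner: C at z=1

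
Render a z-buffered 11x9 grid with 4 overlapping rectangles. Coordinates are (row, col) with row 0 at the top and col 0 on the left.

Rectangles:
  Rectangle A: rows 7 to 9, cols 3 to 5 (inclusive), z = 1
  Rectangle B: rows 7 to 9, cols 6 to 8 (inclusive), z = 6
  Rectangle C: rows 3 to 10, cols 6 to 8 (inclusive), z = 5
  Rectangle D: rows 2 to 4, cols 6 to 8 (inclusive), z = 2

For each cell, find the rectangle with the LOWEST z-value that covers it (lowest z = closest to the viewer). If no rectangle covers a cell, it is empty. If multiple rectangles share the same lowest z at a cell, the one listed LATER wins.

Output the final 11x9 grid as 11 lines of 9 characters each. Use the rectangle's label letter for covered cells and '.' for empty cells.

.........
.........
......DDD
......DDD
......DDD
......CCC
......CCC
...AAACCC
...AAACCC
...AAACCC
......CCC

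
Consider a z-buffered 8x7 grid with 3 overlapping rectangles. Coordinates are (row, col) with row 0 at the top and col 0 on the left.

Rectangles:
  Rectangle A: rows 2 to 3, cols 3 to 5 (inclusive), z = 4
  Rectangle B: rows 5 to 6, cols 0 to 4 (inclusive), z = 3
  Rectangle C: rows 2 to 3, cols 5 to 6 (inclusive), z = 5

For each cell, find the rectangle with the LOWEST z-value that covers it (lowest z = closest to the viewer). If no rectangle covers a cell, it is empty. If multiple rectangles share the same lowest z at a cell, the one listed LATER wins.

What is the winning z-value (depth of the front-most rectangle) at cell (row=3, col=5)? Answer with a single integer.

Answer: 4

Derivation:
Check cell (3,5):
  A: rows 2-3 cols 3-5 z=4 -> covers; best now A (z=4)
  B: rows 5-6 cols 0-4 -> outside (row miss)
  C: rows 2-3 cols 5-6 z=5 -> covers; best now A (z=4)
Winner: A at z=4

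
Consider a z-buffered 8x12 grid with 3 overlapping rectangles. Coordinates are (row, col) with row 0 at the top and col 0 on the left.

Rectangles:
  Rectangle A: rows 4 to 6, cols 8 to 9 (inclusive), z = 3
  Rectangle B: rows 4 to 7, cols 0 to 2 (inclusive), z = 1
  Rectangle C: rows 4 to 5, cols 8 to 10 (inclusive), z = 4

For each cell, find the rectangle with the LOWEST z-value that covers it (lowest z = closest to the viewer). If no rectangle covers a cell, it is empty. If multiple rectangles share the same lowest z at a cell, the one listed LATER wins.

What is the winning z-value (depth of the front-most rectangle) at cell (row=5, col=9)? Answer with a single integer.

Answer: 3

Derivation:
Check cell (5,9):
  A: rows 4-6 cols 8-9 z=3 -> covers; best now A (z=3)
  B: rows 4-7 cols 0-2 -> outside (col miss)
  C: rows 4-5 cols 8-10 z=4 -> covers; best now A (z=3)
Winner: A at z=3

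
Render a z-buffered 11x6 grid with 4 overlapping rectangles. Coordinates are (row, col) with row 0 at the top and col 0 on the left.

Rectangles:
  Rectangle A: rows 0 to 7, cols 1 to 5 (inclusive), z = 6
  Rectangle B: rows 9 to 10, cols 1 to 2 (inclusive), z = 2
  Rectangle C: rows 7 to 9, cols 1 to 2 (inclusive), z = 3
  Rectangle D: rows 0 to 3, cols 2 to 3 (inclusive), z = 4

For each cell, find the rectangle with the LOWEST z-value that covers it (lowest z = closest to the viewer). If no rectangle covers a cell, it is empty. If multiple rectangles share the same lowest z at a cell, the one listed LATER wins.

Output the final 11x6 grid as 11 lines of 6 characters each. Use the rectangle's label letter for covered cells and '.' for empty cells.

.ADDAA
.ADDAA
.ADDAA
.ADDAA
.AAAAA
.AAAAA
.AAAAA
.CCAAA
.CC...
.BB...
.BB...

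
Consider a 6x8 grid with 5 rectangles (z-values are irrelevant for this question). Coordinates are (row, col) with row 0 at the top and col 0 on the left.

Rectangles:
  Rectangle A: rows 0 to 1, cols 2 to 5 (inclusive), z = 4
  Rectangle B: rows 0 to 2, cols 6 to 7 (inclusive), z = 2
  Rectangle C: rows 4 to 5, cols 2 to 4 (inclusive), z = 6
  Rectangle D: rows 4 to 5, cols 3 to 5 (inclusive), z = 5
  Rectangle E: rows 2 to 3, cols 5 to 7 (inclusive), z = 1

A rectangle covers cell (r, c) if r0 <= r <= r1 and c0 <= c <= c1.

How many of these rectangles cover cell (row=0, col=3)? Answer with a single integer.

Answer: 1

Derivation:
Check cell (0,3):
  A: rows 0-1 cols 2-5 -> covers
  B: rows 0-2 cols 6-7 -> outside (col miss)
  C: rows 4-5 cols 2-4 -> outside (row miss)
  D: rows 4-5 cols 3-5 -> outside (row miss)
  E: rows 2-3 cols 5-7 -> outside (row miss)
Count covering = 1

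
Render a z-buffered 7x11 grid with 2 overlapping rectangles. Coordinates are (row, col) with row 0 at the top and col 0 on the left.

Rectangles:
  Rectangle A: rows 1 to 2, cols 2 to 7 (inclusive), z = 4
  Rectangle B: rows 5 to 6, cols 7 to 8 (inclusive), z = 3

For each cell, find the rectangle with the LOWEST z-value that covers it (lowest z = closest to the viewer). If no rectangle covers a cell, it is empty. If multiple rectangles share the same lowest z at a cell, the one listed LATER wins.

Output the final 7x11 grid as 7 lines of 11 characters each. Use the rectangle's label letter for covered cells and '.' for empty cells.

...........
..AAAAAA...
..AAAAAA...
...........
...........
.......BB..
.......BB..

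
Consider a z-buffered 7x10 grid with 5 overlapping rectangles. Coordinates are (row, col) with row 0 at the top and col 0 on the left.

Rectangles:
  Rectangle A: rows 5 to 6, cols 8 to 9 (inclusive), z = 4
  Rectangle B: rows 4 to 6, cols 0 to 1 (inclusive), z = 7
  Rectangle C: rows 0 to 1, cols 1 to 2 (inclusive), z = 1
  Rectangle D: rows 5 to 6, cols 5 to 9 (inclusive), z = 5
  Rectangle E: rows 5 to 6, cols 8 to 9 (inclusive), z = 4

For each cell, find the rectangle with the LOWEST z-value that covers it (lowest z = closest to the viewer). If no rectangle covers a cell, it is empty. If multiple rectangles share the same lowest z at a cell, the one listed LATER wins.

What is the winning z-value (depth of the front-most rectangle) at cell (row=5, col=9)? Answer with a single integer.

Answer: 4

Derivation:
Check cell (5,9):
  A: rows 5-6 cols 8-9 z=4 -> covers; best now A (z=4)
  B: rows 4-6 cols 0-1 -> outside (col miss)
  C: rows 0-1 cols 1-2 -> outside (row miss)
  D: rows 5-6 cols 5-9 z=5 -> covers; best now A (z=4)
  E: rows 5-6 cols 8-9 z=4 -> covers; best now E (z=4)
Winner: E at z=4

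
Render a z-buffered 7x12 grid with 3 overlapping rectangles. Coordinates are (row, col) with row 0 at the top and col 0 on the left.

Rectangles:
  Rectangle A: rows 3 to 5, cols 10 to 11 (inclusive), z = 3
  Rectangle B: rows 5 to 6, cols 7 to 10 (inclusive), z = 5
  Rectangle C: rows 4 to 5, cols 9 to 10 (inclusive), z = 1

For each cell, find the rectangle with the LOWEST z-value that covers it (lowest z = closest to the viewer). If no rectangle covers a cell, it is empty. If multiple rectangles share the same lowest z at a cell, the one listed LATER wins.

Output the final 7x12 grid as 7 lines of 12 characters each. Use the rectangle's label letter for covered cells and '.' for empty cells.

............
............
............
..........AA
.........CCA
.......BBCCA
.......BBBB.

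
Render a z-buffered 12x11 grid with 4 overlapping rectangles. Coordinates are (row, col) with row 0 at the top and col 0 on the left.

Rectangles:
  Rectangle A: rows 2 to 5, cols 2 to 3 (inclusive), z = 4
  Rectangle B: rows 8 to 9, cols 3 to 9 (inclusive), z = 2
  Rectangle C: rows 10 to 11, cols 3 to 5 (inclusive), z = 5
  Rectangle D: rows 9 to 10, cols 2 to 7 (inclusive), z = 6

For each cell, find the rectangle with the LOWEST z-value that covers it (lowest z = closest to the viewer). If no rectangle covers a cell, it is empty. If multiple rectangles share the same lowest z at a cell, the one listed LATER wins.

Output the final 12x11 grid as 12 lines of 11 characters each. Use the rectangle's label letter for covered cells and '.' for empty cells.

...........
...........
..AA.......
..AA.......
..AA.......
..AA.......
...........
...........
...BBBBBBB.
..DBBBBBBB.
..DCCCDD...
...CCC.....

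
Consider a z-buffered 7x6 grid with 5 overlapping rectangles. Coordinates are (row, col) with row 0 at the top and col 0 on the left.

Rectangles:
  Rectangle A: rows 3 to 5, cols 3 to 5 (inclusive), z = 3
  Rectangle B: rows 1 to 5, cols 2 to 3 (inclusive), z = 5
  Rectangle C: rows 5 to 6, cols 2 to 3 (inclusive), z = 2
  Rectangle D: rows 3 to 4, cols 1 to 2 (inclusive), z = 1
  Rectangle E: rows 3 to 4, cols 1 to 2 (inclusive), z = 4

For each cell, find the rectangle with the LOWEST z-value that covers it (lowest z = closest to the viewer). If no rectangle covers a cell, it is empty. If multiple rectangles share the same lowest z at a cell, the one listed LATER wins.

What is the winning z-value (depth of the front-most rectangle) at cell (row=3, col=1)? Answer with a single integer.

Answer: 1

Derivation:
Check cell (3,1):
  A: rows 3-5 cols 3-5 -> outside (col miss)
  B: rows 1-5 cols 2-3 -> outside (col miss)
  C: rows 5-6 cols 2-3 -> outside (row miss)
  D: rows 3-4 cols 1-2 z=1 -> covers; best now D (z=1)
  E: rows 3-4 cols 1-2 z=4 -> covers; best now D (z=1)
Winner: D at z=1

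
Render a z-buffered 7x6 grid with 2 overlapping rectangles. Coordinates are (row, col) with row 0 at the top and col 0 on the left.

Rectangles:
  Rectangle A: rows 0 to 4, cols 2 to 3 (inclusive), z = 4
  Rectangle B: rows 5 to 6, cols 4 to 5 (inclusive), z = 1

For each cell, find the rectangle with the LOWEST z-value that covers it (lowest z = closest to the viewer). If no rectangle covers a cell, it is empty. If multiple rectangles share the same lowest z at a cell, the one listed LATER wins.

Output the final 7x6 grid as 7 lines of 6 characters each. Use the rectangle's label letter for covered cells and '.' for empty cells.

..AA..
..AA..
..AA..
..AA..
..AA..
....BB
....BB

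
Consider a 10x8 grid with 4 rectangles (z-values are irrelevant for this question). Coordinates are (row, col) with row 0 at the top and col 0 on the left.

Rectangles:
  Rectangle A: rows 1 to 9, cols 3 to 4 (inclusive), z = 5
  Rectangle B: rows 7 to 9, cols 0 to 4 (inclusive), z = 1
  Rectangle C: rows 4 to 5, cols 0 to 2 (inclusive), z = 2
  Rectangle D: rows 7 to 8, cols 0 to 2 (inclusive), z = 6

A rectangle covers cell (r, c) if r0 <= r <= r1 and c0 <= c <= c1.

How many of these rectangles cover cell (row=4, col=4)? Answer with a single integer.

Check cell (4,4):
  A: rows 1-9 cols 3-4 -> covers
  B: rows 7-9 cols 0-4 -> outside (row miss)
  C: rows 4-5 cols 0-2 -> outside (col miss)
  D: rows 7-8 cols 0-2 -> outside (row miss)
Count covering = 1

Answer: 1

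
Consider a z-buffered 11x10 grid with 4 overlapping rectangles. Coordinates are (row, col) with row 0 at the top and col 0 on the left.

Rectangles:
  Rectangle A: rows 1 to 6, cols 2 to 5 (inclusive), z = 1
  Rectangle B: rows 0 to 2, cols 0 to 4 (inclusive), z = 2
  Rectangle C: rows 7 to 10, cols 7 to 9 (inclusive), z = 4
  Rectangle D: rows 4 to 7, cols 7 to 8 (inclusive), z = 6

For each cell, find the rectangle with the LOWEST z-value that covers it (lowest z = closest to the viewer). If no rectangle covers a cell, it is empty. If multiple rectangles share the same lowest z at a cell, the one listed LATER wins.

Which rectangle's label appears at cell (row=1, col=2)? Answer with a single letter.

Check cell (1,2):
  A: rows 1-6 cols 2-5 z=1 -> covers; best now A (z=1)
  B: rows 0-2 cols 0-4 z=2 -> covers; best now A (z=1)
  C: rows 7-10 cols 7-9 -> outside (row miss)
  D: rows 4-7 cols 7-8 -> outside (row miss)
Winner: A at z=1

Answer: A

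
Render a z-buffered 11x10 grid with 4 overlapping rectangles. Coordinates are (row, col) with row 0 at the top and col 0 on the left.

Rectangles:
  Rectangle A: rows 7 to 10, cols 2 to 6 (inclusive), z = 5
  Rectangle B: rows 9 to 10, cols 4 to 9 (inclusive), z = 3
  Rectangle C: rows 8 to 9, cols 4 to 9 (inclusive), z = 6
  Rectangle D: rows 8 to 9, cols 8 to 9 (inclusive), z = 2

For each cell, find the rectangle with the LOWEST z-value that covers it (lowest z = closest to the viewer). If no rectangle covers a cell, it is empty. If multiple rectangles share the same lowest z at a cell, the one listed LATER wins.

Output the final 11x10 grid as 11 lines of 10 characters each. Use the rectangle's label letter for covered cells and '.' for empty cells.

..........
..........
..........
..........
..........
..........
..........
..AAAAA...
..AAAAACDD
..AABBBBDD
..AABBBBBB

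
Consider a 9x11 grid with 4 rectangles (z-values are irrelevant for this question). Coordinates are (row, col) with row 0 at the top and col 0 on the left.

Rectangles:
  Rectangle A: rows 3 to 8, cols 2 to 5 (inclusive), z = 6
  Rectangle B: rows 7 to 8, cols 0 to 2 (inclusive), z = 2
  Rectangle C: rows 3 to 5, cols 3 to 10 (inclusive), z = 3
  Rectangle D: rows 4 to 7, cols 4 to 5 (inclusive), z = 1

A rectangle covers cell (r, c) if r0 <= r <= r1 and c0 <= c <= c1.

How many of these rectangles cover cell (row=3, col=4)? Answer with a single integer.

Check cell (3,4):
  A: rows 3-8 cols 2-5 -> covers
  B: rows 7-8 cols 0-2 -> outside (row miss)
  C: rows 3-5 cols 3-10 -> covers
  D: rows 4-7 cols 4-5 -> outside (row miss)
Count covering = 2

Answer: 2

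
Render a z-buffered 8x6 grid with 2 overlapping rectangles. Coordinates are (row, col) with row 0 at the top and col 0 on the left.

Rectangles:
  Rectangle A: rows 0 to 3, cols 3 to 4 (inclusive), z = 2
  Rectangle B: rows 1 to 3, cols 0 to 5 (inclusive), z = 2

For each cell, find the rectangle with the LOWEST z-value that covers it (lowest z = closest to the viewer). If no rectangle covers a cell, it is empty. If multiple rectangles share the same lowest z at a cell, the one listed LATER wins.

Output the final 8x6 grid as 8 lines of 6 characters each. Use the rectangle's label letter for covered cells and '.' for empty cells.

...AA.
BBBBBB
BBBBBB
BBBBBB
......
......
......
......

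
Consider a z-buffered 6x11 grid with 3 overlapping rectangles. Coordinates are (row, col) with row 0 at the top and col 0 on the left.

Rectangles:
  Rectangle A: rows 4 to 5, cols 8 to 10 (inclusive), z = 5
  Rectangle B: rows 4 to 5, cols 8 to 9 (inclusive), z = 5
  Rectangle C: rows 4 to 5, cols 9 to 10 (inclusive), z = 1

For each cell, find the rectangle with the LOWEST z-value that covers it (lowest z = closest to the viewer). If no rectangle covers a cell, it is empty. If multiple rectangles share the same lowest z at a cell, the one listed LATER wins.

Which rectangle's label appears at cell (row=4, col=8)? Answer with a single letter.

Check cell (4,8):
  A: rows 4-5 cols 8-10 z=5 -> covers; best now A (z=5)
  B: rows 4-5 cols 8-9 z=5 -> covers; best now B (z=5)
  C: rows 4-5 cols 9-10 -> outside (col miss)
Winner: B at z=5

Answer: B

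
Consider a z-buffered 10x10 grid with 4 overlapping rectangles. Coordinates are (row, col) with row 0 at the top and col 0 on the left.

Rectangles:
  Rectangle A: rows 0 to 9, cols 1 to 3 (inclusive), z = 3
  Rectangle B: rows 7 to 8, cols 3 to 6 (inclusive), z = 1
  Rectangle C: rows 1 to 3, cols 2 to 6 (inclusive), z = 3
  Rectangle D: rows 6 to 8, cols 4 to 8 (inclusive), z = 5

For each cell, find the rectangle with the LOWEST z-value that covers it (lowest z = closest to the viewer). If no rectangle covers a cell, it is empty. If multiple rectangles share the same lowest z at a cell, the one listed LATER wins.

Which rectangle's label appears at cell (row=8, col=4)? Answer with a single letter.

Answer: B

Derivation:
Check cell (8,4):
  A: rows 0-9 cols 1-3 -> outside (col miss)
  B: rows 7-8 cols 3-6 z=1 -> covers; best now B (z=1)
  C: rows 1-3 cols 2-6 -> outside (row miss)
  D: rows 6-8 cols 4-8 z=5 -> covers; best now B (z=1)
Winner: B at z=1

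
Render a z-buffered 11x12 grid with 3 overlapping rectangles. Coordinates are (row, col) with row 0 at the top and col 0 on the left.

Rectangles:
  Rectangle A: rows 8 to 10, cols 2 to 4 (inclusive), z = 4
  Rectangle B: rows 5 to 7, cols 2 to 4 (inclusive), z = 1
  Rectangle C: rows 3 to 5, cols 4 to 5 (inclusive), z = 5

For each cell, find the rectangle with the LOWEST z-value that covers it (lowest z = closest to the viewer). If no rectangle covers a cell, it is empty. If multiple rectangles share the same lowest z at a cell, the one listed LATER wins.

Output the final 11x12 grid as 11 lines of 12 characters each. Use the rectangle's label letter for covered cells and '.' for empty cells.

............
............
............
....CC......
....CC......
..BBBC......
..BBB.......
..BBB.......
..AAA.......
..AAA.......
..AAA.......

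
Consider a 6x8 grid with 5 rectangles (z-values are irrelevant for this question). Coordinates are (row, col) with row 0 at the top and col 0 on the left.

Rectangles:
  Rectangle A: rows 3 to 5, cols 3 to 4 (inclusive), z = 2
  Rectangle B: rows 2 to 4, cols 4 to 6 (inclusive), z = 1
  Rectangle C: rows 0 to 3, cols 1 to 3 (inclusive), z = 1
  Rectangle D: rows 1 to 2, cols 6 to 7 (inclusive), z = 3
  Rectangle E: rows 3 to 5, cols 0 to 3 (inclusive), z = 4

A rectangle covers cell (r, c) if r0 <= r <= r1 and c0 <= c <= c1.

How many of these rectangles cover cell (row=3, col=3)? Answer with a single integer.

Check cell (3,3):
  A: rows 3-5 cols 3-4 -> covers
  B: rows 2-4 cols 4-6 -> outside (col miss)
  C: rows 0-3 cols 1-3 -> covers
  D: rows 1-2 cols 6-7 -> outside (row miss)
  E: rows 3-5 cols 0-3 -> covers
Count covering = 3

Answer: 3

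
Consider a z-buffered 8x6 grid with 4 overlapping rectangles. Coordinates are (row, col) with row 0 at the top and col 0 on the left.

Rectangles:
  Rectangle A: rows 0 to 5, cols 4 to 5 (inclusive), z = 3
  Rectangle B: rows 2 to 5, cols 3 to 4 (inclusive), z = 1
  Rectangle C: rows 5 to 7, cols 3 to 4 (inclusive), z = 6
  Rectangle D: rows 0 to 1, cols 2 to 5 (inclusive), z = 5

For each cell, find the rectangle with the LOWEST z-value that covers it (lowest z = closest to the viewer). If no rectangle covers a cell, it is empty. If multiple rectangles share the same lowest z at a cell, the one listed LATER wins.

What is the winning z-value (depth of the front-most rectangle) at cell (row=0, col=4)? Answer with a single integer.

Check cell (0,4):
  A: rows 0-5 cols 4-5 z=3 -> covers; best now A (z=3)
  B: rows 2-5 cols 3-4 -> outside (row miss)
  C: rows 5-7 cols 3-4 -> outside (row miss)
  D: rows 0-1 cols 2-5 z=5 -> covers; best now A (z=3)
Winner: A at z=3

Answer: 3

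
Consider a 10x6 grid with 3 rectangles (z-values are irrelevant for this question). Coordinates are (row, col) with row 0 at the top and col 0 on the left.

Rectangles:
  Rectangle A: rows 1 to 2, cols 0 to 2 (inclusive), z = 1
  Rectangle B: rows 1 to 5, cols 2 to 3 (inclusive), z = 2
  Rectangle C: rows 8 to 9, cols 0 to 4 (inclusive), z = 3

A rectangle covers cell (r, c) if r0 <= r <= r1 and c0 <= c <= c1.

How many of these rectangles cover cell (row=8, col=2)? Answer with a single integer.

Answer: 1

Derivation:
Check cell (8,2):
  A: rows 1-2 cols 0-2 -> outside (row miss)
  B: rows 1-5 cols 2-3 -> outside (row miss)
  C: rows 8-9 cols 0-4 -> covers
Count covering = 1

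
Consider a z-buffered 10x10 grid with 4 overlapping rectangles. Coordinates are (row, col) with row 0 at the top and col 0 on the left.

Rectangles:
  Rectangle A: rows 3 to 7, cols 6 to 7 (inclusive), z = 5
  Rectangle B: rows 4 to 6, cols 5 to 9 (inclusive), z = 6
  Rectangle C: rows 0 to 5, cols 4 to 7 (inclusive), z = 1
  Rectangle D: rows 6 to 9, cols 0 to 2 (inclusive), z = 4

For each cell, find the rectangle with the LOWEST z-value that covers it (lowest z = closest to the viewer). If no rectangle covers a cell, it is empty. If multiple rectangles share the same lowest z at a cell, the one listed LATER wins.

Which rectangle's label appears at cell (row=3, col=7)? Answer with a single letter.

Answer: C

Derivation:
Check cell (3,7):
  A: rows 3-7 cols 6-7 z=5 -> covers; best now A (z=5)
  B: rows 4-6 cols 5-9 -> outside (row miss)
  C: rows 0-5 cols 4-7 z=1 -> covers; best now C (z=1)
  D: rows 6-9 cols 0-2 -> outside (row miss)
Winner: C at z=1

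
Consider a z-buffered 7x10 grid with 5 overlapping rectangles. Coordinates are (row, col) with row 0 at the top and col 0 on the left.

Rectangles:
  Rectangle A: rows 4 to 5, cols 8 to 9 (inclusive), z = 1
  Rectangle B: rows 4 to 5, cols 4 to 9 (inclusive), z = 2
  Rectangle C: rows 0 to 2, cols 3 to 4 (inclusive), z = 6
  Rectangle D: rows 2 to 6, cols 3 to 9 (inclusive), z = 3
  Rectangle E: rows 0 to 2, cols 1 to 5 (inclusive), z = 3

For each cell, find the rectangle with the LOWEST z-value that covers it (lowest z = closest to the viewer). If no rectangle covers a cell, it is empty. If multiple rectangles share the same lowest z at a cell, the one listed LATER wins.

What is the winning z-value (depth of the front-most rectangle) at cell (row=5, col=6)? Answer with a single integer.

Answer: 2

Derivation:
Check cell (5,6):
  A: rows 4-5 cols 8-9 -> outside (col miss)
  B: rows 4-5 cols 4-9 z=2 -> covers; best now B (z=2)
  C: rows 0-2 cols 3-4 -> outside (row miss)
  D: rows 2-6 cols 3-9 z=3 -> covers; best now B (z=2)
  E: rows 0-2 cols 1-5 -> outside (row miss)
Winner: B at z=2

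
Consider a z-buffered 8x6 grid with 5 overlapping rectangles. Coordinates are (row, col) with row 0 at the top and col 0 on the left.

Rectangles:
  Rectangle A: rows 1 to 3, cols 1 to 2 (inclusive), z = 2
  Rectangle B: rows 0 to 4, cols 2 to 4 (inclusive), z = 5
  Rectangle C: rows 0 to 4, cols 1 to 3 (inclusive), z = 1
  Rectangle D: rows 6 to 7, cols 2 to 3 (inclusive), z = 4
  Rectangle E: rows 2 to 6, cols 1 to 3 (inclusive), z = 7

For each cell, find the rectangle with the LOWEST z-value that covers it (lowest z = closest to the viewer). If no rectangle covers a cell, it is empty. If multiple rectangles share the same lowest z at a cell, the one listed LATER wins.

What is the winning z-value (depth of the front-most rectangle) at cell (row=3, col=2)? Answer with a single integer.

Answer: 1

Derivation:
Check cell (3,2):
  A: rows 1-3 cols 1-2 z=2 -> covers; best now A (z=2)
  B: rows 0-4 cols 2-4 z=5 -> covers; best now A (z=2)
  C: rows 0-4 cols 1-3 z=1 -> covers; best now C (z=1)
  D: rows 6-7 cols 2-3 -> outside (row miss)
  E: rows 2-6 cols 1-3 z=7 -> covers; best now C (z=1)
Winner: C at z=1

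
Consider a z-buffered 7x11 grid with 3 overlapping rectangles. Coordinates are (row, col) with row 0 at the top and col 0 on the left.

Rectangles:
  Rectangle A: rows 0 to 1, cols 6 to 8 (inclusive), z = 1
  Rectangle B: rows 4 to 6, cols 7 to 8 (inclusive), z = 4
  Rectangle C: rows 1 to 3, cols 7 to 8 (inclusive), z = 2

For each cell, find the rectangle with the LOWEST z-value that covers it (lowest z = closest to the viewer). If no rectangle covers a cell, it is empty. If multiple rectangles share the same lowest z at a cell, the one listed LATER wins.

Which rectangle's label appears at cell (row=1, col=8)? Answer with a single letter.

Answer: A

Derivation:
Check cell (1,8):
  A: rows 0-1 cols 6-8 z=1 -> covers; best now A (z=1)
  B: rows 4-6 cols 7-8 -> outside (row miss)
  C: rows 1-3 cols 7-8 z=2 -> covers; best now A (z=1)
Winner: A at z=1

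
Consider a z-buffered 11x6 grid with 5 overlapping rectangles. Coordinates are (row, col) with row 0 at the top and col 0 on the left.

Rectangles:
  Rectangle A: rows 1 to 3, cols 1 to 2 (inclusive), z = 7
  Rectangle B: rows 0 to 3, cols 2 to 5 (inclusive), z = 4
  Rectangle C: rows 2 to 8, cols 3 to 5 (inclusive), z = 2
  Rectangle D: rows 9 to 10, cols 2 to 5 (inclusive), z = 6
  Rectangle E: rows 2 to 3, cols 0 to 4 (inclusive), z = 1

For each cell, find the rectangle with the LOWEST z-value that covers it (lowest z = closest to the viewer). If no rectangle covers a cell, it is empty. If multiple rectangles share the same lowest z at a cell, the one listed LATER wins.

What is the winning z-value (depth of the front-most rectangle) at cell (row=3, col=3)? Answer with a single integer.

Check cell (3,3):
  A: rows 1-3 cols 1-2 -> outside (col miss)
  B: rows 0-3 cols 2-5 z=4 -> covers; best now B (z=4)
  C: rows 2-8 cols 3-5 z=2 -> covers; best now C (z=2)
  D: rows 9-10 cols 2-5 -> outside (row miss)
  E: rows 2-3 cols 0-4 z=1 -> covers; best now E (z=1)
Winner: E at z=1

Answer: 1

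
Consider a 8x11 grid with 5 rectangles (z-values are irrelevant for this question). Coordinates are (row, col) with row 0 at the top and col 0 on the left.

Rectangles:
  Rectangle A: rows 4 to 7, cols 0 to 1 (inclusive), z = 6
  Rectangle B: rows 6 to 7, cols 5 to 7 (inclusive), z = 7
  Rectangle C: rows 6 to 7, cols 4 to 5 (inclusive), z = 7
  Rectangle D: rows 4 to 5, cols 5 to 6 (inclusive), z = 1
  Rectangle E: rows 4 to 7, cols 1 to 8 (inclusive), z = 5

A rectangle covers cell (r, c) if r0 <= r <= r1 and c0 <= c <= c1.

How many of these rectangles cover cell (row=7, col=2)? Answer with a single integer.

Check cell (7,2):
  A: rows 4-7 cols 0-1 -> outside (col miss)
  B: rows 6-7 cols 5-7 -> outside (col miss)
  C: rows 6-7 cols 4-5 -> outside (col miss)
  D: rows 4-5 cols 5-6 -> outside (row miss)
  E: rows 4-7 cols 1-8 -> covers
Count covering = 1

Answer: 1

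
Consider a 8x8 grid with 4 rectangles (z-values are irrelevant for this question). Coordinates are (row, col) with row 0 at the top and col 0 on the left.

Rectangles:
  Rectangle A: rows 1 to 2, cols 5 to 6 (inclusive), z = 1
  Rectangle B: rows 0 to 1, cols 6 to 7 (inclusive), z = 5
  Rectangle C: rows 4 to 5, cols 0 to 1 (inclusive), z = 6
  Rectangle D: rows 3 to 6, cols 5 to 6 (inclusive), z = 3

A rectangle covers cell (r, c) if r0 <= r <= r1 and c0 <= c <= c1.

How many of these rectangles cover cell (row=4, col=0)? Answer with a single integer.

Answer: 1

Derivation:
Check cell (4,0):
  A: rows 1-2 cols 5-6 -> outside (row miss)
  B: rows 0-1 cols 6-7 -> outside (row miss)
  C: rows 4-5 cols 0-1 -> covers
  D: rows 3-6 cols 5-6 -> outside (col miss)
Count covering = 1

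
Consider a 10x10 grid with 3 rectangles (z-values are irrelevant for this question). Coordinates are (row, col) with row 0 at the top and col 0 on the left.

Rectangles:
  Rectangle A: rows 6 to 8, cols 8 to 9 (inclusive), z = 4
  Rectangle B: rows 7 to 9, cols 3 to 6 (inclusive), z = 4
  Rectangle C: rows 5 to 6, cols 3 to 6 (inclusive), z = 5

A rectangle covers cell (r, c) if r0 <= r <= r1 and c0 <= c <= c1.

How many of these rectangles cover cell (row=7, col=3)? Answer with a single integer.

Answer: 1

Derivation:
Check cell (7,3):
  A: rows 6-8 cols 8-9 -> outside (col miss)
  B: rows 7-9 cols 3-6 -> covers
  C: rows 5-6 cols 3-6 -> outside (row miss)
Count covering = 1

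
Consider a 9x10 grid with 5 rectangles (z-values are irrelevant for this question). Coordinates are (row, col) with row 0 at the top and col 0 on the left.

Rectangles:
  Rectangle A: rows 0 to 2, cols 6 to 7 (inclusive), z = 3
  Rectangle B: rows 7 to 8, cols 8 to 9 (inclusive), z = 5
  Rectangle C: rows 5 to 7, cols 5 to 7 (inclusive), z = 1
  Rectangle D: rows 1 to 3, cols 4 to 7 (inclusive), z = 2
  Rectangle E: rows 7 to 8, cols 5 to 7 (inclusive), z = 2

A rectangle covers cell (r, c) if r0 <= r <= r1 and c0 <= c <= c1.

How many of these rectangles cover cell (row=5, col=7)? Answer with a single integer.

Check cell (5,7):
  A: rows 0-2 cols 6-7 -> outside (row miss)
  B: rows 7-8 cols 8-9 -> outside (row miss)
  C: rows 5-7 cols 5-7 -> covers
  D: rows 1-3 cols 4-7 -> outside (row miss)
  E: rows 7-8 cols 5-7 -> outside (row miss)
Count covering = 1

Answer: 1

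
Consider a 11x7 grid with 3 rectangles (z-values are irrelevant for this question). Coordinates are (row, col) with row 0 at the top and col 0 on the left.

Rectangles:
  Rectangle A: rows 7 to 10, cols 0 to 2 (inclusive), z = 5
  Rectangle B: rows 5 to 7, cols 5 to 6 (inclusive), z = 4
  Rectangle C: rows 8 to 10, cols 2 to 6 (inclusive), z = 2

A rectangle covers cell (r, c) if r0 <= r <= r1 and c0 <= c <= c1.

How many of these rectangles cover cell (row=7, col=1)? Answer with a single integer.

Check cell (7,1):
  A: rows 7-10 cols 0-2 -> covers
  B: rows 5-7 cols 5-6 -> outside (col miss)
  C: rows 8-10 cols 2-6 -> outside (row miss)
Count covering = 1

Answer: 1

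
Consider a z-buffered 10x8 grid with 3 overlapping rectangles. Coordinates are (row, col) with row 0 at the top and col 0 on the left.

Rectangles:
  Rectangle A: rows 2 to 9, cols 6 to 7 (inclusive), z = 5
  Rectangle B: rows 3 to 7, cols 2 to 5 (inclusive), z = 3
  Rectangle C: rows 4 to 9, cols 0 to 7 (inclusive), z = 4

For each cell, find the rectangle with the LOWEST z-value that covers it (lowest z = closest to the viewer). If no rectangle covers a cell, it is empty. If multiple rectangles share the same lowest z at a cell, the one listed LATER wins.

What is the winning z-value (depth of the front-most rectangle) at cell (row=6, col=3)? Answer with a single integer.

Answer: 3

Derivation:
Check cell (6,3):
  A: rows 2-9 cols 6-7 -> outside (col miss)
  B: rows 3-7 cols 2-5 z=3 -> covers; best now B (z=3)
  C: rows 4-9 cols 0-7 z=4 -> covers; best now B (z=3)
Winner: B at z=3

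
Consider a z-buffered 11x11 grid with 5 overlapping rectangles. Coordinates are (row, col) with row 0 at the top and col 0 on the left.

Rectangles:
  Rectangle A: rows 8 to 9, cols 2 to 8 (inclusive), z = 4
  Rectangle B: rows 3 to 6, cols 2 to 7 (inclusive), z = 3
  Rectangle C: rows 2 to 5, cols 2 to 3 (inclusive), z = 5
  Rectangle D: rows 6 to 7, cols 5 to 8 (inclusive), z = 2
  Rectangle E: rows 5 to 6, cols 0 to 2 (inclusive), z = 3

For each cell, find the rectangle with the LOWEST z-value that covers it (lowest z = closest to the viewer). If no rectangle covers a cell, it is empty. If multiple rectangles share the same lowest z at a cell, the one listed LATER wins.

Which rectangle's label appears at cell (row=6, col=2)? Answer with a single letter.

Answer: E

Derivation:
Check cell (6,2):
  A: rows 8-9 cols 2-8 -> outside (row miss)
  B: rows 3-6 cols 2-7 z=3 -> covers; best now B (z=3)
  C: rows 2-5 cols 2-3 -> outside (row miss)
  D: rows 6-7 cols 5-8 -> outside (col miss)
  E: rows 5-6 cols 0-2 z=3 -> covers; best now E (z=3)
Winner: E at z=3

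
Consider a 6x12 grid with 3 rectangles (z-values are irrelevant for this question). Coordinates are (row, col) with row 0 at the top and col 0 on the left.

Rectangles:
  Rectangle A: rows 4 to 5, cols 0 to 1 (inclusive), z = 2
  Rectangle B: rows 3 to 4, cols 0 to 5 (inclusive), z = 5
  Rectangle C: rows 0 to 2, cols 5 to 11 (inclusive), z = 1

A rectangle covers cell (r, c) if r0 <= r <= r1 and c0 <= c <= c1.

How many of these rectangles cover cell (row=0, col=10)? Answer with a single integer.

Answer: 1

Derivation:
Check cell (0,10):
  A: rows 4-5 cols 0-1 -> outside (row miss)
  B: rows 3-4 cols 0-5 -> outside (row miss)
  C: rows 0-2 cols 5-11 -> covers
Count covering = 1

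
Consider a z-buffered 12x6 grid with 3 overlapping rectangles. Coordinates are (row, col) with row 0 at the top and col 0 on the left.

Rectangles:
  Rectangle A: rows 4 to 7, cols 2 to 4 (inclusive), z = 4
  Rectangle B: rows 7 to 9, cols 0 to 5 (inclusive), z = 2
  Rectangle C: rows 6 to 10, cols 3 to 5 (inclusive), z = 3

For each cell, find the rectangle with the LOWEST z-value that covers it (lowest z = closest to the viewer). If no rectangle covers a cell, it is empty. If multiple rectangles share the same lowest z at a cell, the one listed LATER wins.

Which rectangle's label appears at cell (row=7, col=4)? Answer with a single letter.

Check cell (7,4):
  A: rows 4-7 cols 2-4 z=4 -> covers; best now A (z=4)
  B: rows 7-9 cols 0-5 z=2 -> covers; best now B (z=2)
  C: rows 6-10 cols 3-5 z=3 -> covers; best now B (z=2)
Winner: B at z=2

Answer: B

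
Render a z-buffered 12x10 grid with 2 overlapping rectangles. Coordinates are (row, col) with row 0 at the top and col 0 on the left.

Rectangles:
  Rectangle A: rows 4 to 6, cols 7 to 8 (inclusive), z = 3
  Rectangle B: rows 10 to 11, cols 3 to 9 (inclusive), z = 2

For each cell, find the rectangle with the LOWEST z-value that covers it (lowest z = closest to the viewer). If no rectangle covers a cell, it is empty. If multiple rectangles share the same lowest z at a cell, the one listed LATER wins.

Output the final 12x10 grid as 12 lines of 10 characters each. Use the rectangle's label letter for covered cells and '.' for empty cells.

..........
..........
..........
..........
.......AA.
.......AA.
.......AA.
..........
..........
..........
...BBBBBBB
...BBBBBBB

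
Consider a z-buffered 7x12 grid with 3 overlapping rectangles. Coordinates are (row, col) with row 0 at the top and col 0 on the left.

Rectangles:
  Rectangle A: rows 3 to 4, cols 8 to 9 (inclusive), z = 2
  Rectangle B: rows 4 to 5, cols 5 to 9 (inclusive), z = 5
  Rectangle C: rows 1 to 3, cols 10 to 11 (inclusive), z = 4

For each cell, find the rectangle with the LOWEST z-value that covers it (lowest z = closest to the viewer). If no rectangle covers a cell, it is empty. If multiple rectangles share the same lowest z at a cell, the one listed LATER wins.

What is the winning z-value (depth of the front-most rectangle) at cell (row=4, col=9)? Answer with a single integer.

Answer: 2

Derivation:
Check cell (4,9):
  A: rows 3-4 cols 8-9 z=2 -> covers; best now A (z=2)
  B: rows 4-5 cols 5-9 z=5 -> covers; best now A (z=2)
  C: rows 1-3 cols 10-11 -> outside (row miss)
Winner: A at z=2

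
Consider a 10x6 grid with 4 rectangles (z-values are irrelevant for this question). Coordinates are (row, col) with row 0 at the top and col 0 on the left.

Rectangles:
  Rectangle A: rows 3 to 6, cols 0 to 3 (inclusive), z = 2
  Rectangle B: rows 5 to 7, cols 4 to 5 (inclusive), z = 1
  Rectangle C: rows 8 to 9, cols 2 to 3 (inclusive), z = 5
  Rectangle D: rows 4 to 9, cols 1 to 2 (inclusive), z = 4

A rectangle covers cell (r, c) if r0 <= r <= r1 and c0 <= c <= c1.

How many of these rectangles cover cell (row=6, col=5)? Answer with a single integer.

Answer: 1

Derivation:
Check cell (6,5):
  A: rows 3-6 cols 0-3 -> outside (col miss)
  B: rows 5-7 cols 4-5 -> covers
  C: rows 8-9 cols 2-3 -> outside (row miss)
  D: rows 4-9 cols 1-2 -> outside (col miss)
Count covering = 1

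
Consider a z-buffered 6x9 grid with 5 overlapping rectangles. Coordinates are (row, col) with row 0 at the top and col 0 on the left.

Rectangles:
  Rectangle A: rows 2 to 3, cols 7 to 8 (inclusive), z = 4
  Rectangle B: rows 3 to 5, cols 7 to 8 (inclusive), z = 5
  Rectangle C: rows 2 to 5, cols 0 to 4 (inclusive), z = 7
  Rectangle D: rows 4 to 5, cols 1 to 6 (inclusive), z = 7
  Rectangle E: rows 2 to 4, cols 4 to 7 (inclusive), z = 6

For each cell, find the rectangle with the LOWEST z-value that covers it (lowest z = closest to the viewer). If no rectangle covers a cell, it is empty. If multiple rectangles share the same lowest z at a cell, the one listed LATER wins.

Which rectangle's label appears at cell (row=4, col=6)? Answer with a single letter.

Answer: E

Derivation:
Check cell (4,6):
  A: rows 2-3 cols 7-8 -> outside (row miss)
  B: rows 3-5 cols 7-8 -> outside (col miss)
  C: rows 2-5 cols 0-4 -> outside (col miss)
  D: rows 4-5 cols 1-6 z=7 -> covers; best now D (z=7)
  E: rows 2-4 cols 4-7 z=6 -> covers; best now E (z=6)
Winner: E at z=6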